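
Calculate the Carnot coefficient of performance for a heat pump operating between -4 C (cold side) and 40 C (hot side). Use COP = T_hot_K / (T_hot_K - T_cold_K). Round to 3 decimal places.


Convert to Kelvin:
  T_hot = 40 + 273.15 = 313.15 K
  T_cold = -4 + 273.15 = 269.15 K
Apply Carnot COP formula:
  COP = T_hot_K / (T_hot_K - T_cold_K) = 313.15 / 44.0
  COP = 7.117

7.117


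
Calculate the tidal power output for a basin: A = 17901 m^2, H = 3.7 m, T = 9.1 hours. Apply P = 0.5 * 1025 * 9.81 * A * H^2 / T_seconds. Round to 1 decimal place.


Convert period to seconds: T = 9.1 * 3600 = 32760.0 s
H^2 = 3.7^2 = 13.69
P = 0.5 * rho * g * A * H^2 / T
P = 0.5 * 1025 * 9.81 * 17901 * 13.69 / 32760.0
P = 37609.7 W

37609.7


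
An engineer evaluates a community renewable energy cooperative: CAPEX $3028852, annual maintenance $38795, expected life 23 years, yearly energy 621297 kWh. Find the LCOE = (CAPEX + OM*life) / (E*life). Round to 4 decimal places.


Total cost = CAPEX + OM * lifetime = 3028852 + 38795 * 23 = 3028852 + 892285 = 3921137
Total generation = annual * lifetime = 621297 * 23 = 14289831 kWh
LCOE = 3921137 / 14289831
LCOE = 0.2744 $/kWh

0.2744


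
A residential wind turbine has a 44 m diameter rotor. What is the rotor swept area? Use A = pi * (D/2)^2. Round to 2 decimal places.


Compute the rotor radius:
  r = D / 2 = 44 / 2 = 22.0 m
Calculate swept area:
  A = pi * r^2 = pi * 22.0^2
  A = 1520.53 m^2

1520.53


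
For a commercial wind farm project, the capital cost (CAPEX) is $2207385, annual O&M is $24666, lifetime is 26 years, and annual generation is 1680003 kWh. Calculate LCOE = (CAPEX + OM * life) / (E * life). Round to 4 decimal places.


Total cost = CAPEX + OM * lifetime = 2207385 + 24666 * 26 = 2207385 + 641316 = 2848701
Total generation = annual * lifetime = 1680003 * 26 = 43680078 kWh
LCOE = 2848701 / 43680078
LCOE = 0.0652 $/kWh

0.0652


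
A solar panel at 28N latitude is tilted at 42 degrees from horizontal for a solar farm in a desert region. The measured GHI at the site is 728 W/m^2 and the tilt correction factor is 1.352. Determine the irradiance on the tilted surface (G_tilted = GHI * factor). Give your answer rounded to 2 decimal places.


Identify the given values:
  GHI = 728 W/m^2, tilt correction factor = 1.352
Apply the formula G_tilted = GHI * factor:
  G_tilted = 728 * 1.352
  G_tilted = 984.26 W/m^2

984.26


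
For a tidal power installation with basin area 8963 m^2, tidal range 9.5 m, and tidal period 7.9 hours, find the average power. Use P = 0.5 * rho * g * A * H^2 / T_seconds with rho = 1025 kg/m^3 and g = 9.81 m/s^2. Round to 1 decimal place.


Convert period to seconds: T = 7.9 * 3600 = 28440.0 s
H^2 = 9.5^2 = 90.25
P = 0.5 * rho * g * A * H^2 / T
P = 0.5 * 1025 * 9.81 * 8963 * 90.25 / 28440.0
P = 142999.3 W

142999.3


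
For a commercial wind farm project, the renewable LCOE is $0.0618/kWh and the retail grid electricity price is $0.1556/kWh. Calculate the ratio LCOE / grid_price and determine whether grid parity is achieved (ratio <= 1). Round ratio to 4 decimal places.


Compare LCOE to grid price:
  LCOE = $0.0618/kWh, Grid price = $0.1556/kWh
  Ratio = LCOE / grid_price = 0.0618 / 0.1556 = 0.3972
  Grid parity achieved (ratio <= 1)? yes

0.3972


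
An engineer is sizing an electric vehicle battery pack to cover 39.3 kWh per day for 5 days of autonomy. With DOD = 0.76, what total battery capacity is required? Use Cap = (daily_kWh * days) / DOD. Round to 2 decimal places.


Total energy needed = daily * days = 39.3 * 5 = 196.5 kWh
Account for depth of discharge:
  Cap = total_energy / DOD = 196.5 / 0.76
  Cap = 258.55 kWh

258.55


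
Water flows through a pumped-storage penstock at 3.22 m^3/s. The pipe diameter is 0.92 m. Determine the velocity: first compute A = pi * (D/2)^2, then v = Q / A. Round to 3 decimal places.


Compute pipe cross-sectional area:
  A = pi * (D/2)^2 = pi * (0.92/2)^2 = 0.6648 m^2
Calculate velocity:
  v = Q / A = 3.22 / 0.6648
  v = 4.844 m/s

4.844


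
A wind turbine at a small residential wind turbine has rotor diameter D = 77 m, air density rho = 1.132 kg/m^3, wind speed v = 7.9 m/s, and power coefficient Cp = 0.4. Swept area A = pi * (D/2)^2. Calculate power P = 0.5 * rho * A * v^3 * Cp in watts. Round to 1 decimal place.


Step 1 -- Compute swept area:
  A = pi * (D/2)^2 = pi * (77/2)^2 = 4656.63 m^2
Step 2 -- Apply wind power equation:
  P = 0.5 * rho * A * v^3 * Cp
  v^3 = 7.9^3 = 493.039
  P = 0.5 * 1.132 * 4656.63 * 493.039 * 0.4
  P = 519791.3 W

519791.3


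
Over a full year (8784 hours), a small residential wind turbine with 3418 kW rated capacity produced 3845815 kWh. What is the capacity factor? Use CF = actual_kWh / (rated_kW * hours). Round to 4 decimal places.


Capacity factor = actual output / maximum possible output
Maximum possible = rated * hours = 3418 * 8784 = 30023712 kWh
CF = 3845815 / 30023712
CF = 0.1281

0.1281


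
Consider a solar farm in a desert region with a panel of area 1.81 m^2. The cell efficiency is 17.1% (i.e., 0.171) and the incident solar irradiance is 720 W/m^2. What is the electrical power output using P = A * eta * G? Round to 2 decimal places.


Use the solar power formula P = A * eta * G.
Given: A = 1.81 m^2, eta = 0.171, G = 720 W/m^2
P = 1.81 * 0.171 * 720
P = 222.85 W

222.85


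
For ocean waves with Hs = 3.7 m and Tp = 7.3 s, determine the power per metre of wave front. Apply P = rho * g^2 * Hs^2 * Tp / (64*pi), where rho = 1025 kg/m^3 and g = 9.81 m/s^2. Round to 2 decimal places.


Apply wave power formula:
  g^2 = 9.81^2 = 96.2361
  Hs^2 = 3.7^2 = 13.69
  Numerator = rho * g^2 * Hs^2 * Tp = 1025 * 96.2361 * 13.69 * 7.3 = 9857985.8
  Denominator = 64 * pi = 201.0619
  P = 9857985.8 / 201.0619 = 49029.60 W/m

49029.60


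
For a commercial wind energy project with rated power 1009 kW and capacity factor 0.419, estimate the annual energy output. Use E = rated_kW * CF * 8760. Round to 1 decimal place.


Annual energy = rated_kW * capacity_factor * hours_per_year
Given: P_rated = 1009 kW, CF = 0.419, hours = 8760
E = 1009 * 0.419 * 8760
E = 3703474.0 kWh

3703474.0


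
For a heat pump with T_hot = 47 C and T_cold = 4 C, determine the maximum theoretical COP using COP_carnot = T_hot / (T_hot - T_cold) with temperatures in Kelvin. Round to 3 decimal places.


Convert to Kelvin:
  T_hot = 47 + 273.15 = 320.15 K
  T_cold = 4 + 273.15 = 277.15 K
Apply Carnot COP formula:
  COP = T_hot_K / (T_hot_K - T_cold_K) = 320.15 / 43.0
  COP = 7.445

7.445


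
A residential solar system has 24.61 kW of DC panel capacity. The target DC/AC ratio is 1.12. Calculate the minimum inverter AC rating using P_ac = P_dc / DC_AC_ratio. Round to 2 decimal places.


The inverter AC capacity is determined by the DC/AC ratio.
Given: P_dc = 24.61 kW, DC/AC ratio = 1.12
P_ac = P_dc / ratio = 24.61 / 1.12
P_ac = 21.97 kW

21.97


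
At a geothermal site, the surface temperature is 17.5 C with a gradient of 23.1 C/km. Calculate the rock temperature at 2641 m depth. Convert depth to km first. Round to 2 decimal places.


Convert depth to km: 2641 / 1000 = 2.641 km
Temperature increase = gradient * depth_km = 23.1 * 2.641 = 61.01 C
Temperature at depth = T_surface + delta_T = 17.5 + 61.01
T = 78.51 C

78.51


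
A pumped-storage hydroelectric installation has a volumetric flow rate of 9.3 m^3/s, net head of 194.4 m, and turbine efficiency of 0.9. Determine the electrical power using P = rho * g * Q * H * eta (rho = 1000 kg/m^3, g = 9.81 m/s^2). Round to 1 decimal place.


Apply the hydropower formula P = rho * g * Q * H * eta
rho * g = 1000 * 9.81 = 9810.0
P = 9810.0 * 9.3 * 194.4 * 0.9
P = 15962125.7 W

15962125.7


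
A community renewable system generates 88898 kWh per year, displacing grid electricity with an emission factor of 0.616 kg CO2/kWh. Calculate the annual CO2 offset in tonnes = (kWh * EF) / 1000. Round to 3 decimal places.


CO2 offset in kg = generation * emission_factor
CO2 offset = 88898 * 0.616 = 54761.17 kg
Convert to tonnes:
  CO2 offset = 54761.17 / 1000 = 54.761 tonnes

54.761


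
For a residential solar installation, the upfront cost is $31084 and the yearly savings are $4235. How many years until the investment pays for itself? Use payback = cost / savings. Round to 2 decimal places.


Simple payback period = initial cost / annual savings
Payback = 31084 / 4235
Payback = 7.34 years

7.34


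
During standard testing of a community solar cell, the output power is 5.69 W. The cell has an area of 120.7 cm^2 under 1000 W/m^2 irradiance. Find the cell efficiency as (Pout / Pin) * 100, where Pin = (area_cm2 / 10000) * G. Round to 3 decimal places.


First compute the input power:
  Pin = area_cm2 / 10000 * G = 120.7 / 10000 * 1000 = 12.07 W
Then compute efficiency:
  Efficiency = (Pout / Pin) * 100 = (5.69 / 12.07) * 100
  Efficiency = 47.142%

47.142


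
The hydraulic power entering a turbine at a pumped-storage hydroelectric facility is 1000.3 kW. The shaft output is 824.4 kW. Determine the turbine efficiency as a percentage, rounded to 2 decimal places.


Turbine efficiency = (output power / input power) * 100
eta = (824.4 / 1000.3) * 100
eta = 82.42%

82.42


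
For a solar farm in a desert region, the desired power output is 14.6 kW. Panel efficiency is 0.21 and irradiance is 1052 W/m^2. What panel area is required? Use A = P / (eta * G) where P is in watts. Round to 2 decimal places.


Convert target power to watts: P = 14.6 * 1000 = 14600.0 W
Compute denominator: eta * G = 0.21 * 1052 = 220.92
Required area A = P / (eta * G) = 14600.0 / 220.92
A = 66.09 m^2

66.09


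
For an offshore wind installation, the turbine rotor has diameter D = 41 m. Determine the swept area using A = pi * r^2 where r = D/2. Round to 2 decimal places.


Compute the rotor radius:
  r = D / 2 = 41 / 2 = 20.5 m
Calculate swept area:
  A = pi * r^2 = pi * 20.5^2
  A = 1320.25 m^2

1320.25


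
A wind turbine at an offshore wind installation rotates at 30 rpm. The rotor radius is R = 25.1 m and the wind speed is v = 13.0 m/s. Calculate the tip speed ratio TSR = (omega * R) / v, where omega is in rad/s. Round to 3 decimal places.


Convert rotational speed to rad/s:
  omega = 30 * 2 * pi / 60 = 3.1416 rad/s
Compute tip speed:
  v_tip = omega * R = 3.1416 * 25.1 = 78.854 m/s
Tip speed ratio:
  TSR = v_tip / v_wind = 78.854 / 13.0 = 6.066

6.066


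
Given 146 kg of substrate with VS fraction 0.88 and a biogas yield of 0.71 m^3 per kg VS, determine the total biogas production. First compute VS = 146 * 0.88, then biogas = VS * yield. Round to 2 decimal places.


Compute volatile solids:
  VS = mass * VS_fraction = 146 * 0.88 = 128.48 kg
Calculate biogas volume:
  Biogas = VS * specific_yield = 128.48 * 0.71
  Biogas = 91.22 m^3

91.22


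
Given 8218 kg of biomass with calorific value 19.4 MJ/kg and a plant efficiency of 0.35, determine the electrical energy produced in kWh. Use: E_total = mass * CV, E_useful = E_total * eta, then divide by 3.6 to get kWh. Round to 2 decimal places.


Total energy = mass * CV = 8218 * 19.4 = 159429.2 MJ
Useful energy = total * eta = 159429.2 * 0.35 = 55800.22 MJ
Convert to kWh: 55800.22 / 3.6
Useful energy = 15500.06 kWh

15500.06


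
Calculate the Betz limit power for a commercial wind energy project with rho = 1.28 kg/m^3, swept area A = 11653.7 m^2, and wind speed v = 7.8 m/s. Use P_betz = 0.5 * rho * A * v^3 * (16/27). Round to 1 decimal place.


The Betz coefficient Cp_max = 16/27 = 0.5926
v^3 = 7.8^3 = 474.552
P_betz = 0.5 * rho * A * v^3 * Cp_max
P_betz = 0.5 * 1.28 * 11653.7 * 474.552 * 0.5926
P_betz = 2097412.4 W

2097412.4


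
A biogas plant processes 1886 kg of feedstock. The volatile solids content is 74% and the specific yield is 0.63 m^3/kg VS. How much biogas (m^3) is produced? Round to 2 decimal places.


Compute volatile solids:
  VS = mass * VS_fraction = 1886 * 0.74 = 1395.64 kg
Calculate biogas volume:
  Biogas = VS * specific_yield = 1395.64 * 0.63
  Biogas = 879.25 m^3

879.25


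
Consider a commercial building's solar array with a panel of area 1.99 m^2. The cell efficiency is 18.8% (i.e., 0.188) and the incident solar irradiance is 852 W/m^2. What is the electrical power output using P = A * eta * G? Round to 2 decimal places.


Use the solar power formula P = A * eta * G.
Given: A = 1.99 m^2, eta = 0.188, G = 852 W/m^2
P = 1.99 * 0.188 * 852
P = 318.75 W

318.75


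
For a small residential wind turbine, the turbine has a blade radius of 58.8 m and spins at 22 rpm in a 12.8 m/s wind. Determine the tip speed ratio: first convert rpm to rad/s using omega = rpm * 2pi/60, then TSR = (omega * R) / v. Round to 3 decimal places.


Convert rotational speed to rad/s:
  omega = 22 * 2 * pi / 60 = 2.3038 rad/s
Compute tip speed:
  v_tip = omega * R = 2.3038 * 58.8 = 135.465 m/s
Tip speed ratio:
  TSR = v_tip / v_wind = 135.465 / 12.8 = 10.583

10.583


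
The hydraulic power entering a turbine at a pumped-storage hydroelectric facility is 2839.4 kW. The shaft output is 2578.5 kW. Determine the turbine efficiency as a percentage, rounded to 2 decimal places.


Turbine efficiency = (output power / input power) * 100
eta = (2578.5 / 2839.4) * 100
eta = 90.81%

90.81


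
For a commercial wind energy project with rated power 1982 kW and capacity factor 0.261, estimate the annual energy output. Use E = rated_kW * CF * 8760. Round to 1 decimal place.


Annual energy = rated_kW * capacity_factor * hours_per_year
Given: P_rated = 1982 kW, CF = 0.261, hours = 8760
E = 1982 * 0.261 * 8760
E = 4531565.5 kWh

4531565.5


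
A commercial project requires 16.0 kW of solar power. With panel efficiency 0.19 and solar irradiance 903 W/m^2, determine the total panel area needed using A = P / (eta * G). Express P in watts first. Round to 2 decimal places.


Convert target power to watts: P = 16.0 * 1000 = 16000.0 W
Compute denominator: eta * G = 0.19 * 903 = 171.57
Required area A = P / (eta * G) = 16000.0 / 171.57
A = 93.26 m^2

93.26


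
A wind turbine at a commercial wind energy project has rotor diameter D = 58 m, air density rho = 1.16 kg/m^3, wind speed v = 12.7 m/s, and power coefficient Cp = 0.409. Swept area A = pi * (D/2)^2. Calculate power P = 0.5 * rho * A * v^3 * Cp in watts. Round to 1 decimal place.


Step 1 -- Compute swept area:
  A = pi * (D/2)^2 = pi * (58/2)^2 = 2642.08 m^2
Step 2 -- Apply wind power equation:
  P = 0.5 * rho * A * v^3 * Cp
  v^3 = 12.7^3 = 2048.383
  P = 0.5 * 1.16 * 2642.08 * 2048.383 * 0.409
  P = 1283832.4 W

1283832.4


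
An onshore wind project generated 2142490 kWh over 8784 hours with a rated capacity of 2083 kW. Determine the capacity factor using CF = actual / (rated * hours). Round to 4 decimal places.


Capacity factor = actual output / maximum possible output
Maximum possible = rated * hours = 2083 * 8784 = 18297072 kWh
CF = 2142490 / 18297072
CF = 0.1171

0.1171


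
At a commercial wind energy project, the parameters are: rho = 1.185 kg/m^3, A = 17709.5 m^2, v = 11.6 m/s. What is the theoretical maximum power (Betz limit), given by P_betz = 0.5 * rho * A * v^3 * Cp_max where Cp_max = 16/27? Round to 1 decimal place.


The Betz coefficient Cp_max = 16/27 = 0.5926
v^3 = 11.6^3 = 1560.896
P_betz = 0.5 * rho * A * v^3 * Cp_max
P_betz = 0.5 * 1.185 * 17709.5 * 1560.896 * 0.5926
P_betz = 9705654.8 W

9705654.8


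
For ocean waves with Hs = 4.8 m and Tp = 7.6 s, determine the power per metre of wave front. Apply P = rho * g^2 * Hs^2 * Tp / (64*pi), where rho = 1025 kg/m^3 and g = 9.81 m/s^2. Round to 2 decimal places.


Apply wave power formula:
  g^2 = 9.81^2 = 96.2361
  Hs^2 = 4.8^2 = 23.04
  Numerator = rho * g^2 * Hs^2 * Tp = 1025 * 96.2361 * 23.04 * 7.6 = 17272609.21
  Denominator = 64 * pi = 201.0619
  P = 17272609.21 / 201.0619 = 85906.91 W/m

85906.91


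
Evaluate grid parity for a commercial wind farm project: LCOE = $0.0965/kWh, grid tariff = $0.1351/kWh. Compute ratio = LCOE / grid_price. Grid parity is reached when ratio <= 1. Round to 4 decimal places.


Compare LCOE to grid price:
  LCOE = $0.0965/kWh, Grid price = $0.1351/kWh
  Ratio = LCOE / grid_price = 0.0965 / 0.1351 = 0.7143
  Grid parity achieved (ratio <= 1)? yes

0.7143


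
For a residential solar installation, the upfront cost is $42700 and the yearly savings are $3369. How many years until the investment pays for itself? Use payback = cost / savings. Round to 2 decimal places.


Simple payback period = initial cost / annual savings
Payback = 42700 / 3369
Payback = 12.67 years

12.67


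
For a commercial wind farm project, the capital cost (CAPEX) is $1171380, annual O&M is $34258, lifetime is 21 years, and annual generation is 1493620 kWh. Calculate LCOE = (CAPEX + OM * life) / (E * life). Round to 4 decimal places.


Total cost = CAPEX + OM * lifetime = 1171380 + 34258 * 21 = 1171380 + 719418 = 1890798
Total generation = annual * lifetime = 1493620 * 21 = 31366020 kWh
LCOE = 1890798 / 31366020
LCOE = 0.0603 $/kWh

0.0603


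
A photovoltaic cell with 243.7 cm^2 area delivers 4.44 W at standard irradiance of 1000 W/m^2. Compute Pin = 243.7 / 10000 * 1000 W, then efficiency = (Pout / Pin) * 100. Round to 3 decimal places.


First compute the input power:
  Pin = area_cm2 / 10000 * G = 243.7 / 10000 * 1000 = 24.37 W
Then compute efficiency:
  Efficiency = (Pout / Pin) * 100 = (4.44 / 24.37) * 100
  Efficiency = 18.219%

18.219


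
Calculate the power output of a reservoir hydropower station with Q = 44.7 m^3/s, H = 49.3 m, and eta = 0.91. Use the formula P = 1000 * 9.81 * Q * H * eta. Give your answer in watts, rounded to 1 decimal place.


Apply the hydropower formula P = rho * g * Q * H * eta
rho * g = 1000 * 9.81 = 9810.0
P = 9810.0 * 44.7 * 49.3 * 0.91
P = 19672739.5 W

19672739.5


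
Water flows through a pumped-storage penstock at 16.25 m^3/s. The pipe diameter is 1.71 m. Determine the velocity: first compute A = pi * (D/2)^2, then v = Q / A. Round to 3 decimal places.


Compute pipe cross-sectional area:
  A = pi * (D/2)^2 = pi * (1.71/2)^2 = 2.2966 m^2
Calculate velocity:
  v = Q / A = 16.25 / 2.2966
  v = 7.076 m/s

7.076


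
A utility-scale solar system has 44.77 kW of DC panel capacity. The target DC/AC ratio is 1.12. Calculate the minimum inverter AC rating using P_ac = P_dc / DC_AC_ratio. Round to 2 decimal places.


The inverter AC capacity is determined by the DC/AC ratio.
Given: P_dc = 44.77 kW, DC/AC ratio = 1.12
P_ac = P_dc / ratio = 44.77 / 1.12
P_ac = 39.97 kW

39.97


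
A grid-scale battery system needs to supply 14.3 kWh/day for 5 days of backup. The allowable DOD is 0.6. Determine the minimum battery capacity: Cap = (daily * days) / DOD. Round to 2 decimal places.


Total energy needed = daily * days = 14.3 * 5 = 71.5 kWh
Account for depth of discharge:
  Cap = total_energy / DOD = 71.5 / 0.6
  Cap = 119.17 kWh

119.17


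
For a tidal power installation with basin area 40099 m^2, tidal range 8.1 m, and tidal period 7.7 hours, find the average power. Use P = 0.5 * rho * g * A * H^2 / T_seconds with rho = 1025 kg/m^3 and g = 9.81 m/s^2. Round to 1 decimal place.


Convert period to seconds: T = 7.7 * 3600 = 27720.0 s
H^2 = 8.1^2 = 65.61
P = 0.5 * rho * g * A * H^2 / T
P = 0.5 * 1025 * 9.81 * 40099 * 65.61 / 27720.0
P = 477170.1 W

477170.1


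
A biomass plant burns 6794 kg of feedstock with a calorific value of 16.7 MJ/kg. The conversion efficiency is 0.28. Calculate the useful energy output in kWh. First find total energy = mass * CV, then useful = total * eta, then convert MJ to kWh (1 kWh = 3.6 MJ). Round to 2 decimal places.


Total energy = mass * CV = 6794 * 16.7 = 113459.8 MJ
Useful energy = total * eta = 113459.8 * 0.28 = 31768.74 MJ
Convert to kWh: 31768.74 / 3.6
Useful energy = 8824.65 kWh

8824.65


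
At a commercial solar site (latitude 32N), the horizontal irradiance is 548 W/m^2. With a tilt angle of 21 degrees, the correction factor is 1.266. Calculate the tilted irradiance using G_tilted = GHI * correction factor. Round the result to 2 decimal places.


Identify the given values:
  GHI = 548 W/m^2, tilt correction factor = 1.266
Apply the formula G_tilted = GHI * factor:
  G_tilted = 548 * 1.266
  G_tilted = 693.77 W/m^2

693.77


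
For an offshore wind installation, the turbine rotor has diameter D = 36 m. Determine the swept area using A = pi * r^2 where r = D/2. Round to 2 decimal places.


Compute the rotor radius:
  r = D / 2 = 36 / 2 = 18.0 m
Calculate swept area:
  A = pi * r^2 = pi * 18.0^2
  A = 1017.88 m^2

1017.88


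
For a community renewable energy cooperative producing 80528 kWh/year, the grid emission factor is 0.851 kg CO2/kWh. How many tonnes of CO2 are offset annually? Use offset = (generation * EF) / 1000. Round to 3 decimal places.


CO2 offset in kg = generation * emission_factor
CO2 offset = 80528 * 0.851 = 68529.33 kg
Convert to tonnes:
  CO2 offset = 68529.33 / 1000 = 68.529 tonnes

68.529


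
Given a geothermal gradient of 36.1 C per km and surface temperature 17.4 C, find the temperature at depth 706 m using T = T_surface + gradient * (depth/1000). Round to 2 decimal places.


Convert depth to km: 706 / 1000 = 0.706 km
Temperature increase = gradient * depth_km = 36.1 * 0.706 = 25.49 C
Temperature at depth = T_surface + delta_T = 17.4 + 25.49
T = 42.89 C

42.89


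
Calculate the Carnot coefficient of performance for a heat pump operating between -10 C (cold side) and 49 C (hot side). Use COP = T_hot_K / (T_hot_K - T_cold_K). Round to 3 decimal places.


Convert to Kelvin:
  T_hot = 49 + 273.15 = 322.15 K
  T_cold = -10 + 273.15 = 263.15 K
Apply Carnot COP formula:
  COP = T_hot_K / (T_hot_K - T_cold_K) = 322.15 / 59.0
  COP = 5.460

5.460


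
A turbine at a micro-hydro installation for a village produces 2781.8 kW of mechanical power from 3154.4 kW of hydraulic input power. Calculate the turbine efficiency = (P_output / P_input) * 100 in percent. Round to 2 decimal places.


Turbine efficiency = (output power / input power) * 100
eta = (2781.8 / 3154.4) * 100
eta = 88.19%

88.19


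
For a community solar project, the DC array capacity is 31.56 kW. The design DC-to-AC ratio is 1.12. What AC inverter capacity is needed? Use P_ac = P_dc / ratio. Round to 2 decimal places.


The inverter AC capacity is determined by the DC/AC ratio.
Given: P_dc = 31.56 kW, DC/AC ratio = 1.12
P_ac = P_dc / ratio = 31.56 / 1.12
P_ac = 28.18 kW

28.18


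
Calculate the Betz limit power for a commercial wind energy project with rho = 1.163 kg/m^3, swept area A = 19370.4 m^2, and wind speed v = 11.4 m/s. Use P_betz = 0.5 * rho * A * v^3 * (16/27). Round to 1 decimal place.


The Betz coefficient Cp_max = 16/27 = 0.5926
v^3 = 11.4^3 = 1481.544
P_betz = 0.5 * rho * A * v^3 * Cp_max
P_betz = 0.5 * 1.163 * 19370.4 * 1481.544 * 0.5926
P_betz = 9889152.6 W

9889152.6


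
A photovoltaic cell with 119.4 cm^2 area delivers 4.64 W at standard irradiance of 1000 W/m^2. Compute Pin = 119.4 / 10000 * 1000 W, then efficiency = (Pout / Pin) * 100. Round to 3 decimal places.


First compute the input power:
  Pin = area_cm2 / 10000 * G = 119.4 / 10000 * 1000 = 11.94 W
Then compute efficiency:
  Efficiency = (Pout / Pin) * 100 = (4.64 / 11.94) * 100
  Efficiency = 38.861%

38.861


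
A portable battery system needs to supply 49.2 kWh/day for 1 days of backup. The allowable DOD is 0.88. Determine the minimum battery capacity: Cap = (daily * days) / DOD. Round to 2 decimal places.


Total energy needed = daily * days = 49.2 * 1 = 49.2 kWh
Account for depth of discharge:
  Cap = total_energy / DOD = 49.2 / 0.88
  Cap = 55.91 kWh

55.91


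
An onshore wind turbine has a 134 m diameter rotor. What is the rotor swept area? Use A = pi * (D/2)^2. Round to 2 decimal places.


Compute the rotor radius:
  r = D / 2 = 134 / 2 = 67.0 m
Calculate swept area:
  A = pi * r^2 = pi * 67.0^2
  A = 14102.61 m^2

14102.61


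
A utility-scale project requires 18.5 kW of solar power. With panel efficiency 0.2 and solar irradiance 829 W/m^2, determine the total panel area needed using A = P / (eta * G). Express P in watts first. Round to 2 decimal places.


Convert target power to watts: P = 18.5 * 1000 = 18500.0 W
Compute denominator: eta * G = 0.2 * 829 = 165.8
Required area A = P / (eta * G) = 18500.0 / 165.8
A = 111.58 m^2

111.58


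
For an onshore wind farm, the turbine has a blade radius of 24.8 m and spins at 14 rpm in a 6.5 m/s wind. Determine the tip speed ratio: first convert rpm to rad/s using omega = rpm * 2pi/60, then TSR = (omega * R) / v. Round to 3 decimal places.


Convert rotational speed to rad/s:
  omega = 14 * 2 * pi / 60 = 1.4661 rad/s
Compute tip speed:
  v_tip = omega * R = 1.4661 * 24.8 = 36.359 m/s
Tip speed ratio:
  TSR = v_tip / v_wind = 36.359 / 6.5 = 5.594

5.594


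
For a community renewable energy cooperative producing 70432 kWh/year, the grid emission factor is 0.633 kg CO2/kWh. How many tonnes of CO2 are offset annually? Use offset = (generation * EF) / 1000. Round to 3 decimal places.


CO2 offset in kg = generation * emission_factor
CO2 offset = 70432 * 0.633 = 44583.46 kg
Convert to tonnes:
  CO2 offset = 44583.46 / 1000 = 44.583 tonnes

44.583


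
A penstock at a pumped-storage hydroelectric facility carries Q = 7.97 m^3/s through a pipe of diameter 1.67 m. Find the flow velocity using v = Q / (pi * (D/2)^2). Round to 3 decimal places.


Compute pipe cross-sectional area:
  A = pi * (D/2)^2 = pi * (1.67/2)^2 = 2.1904 m^2
Calculate velocity:
  v = Q / A = 7.97 / 2.1904
  v = 3.639 m/s

3.639


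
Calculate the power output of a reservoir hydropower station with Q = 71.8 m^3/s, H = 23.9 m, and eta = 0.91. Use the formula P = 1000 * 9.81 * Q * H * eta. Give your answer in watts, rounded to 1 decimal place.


Apply the hydropower formula P = rho * g * Q * H * eta
rho * g = 1000 * 9.81 = 9810.0
P = 9810.0 * 71.8 * 23.9 * 0.91
P = 15319082.1 W

15319082.1


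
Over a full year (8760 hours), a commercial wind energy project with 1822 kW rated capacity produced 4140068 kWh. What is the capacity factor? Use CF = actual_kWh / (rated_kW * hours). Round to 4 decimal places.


Capacity factor = actual output / maximum possible output
Maximum possible = rated * hours = 1822 * 8760 = 15960720 kWh
CF = 4140068 / 15960720
CF = 0.2594

0.2594


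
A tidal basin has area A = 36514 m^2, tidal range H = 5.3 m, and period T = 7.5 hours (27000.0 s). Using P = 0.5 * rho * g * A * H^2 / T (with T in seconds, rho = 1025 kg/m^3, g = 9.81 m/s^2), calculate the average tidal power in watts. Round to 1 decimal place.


Convert period to seconds: T = 7.5 * 3600 = 27000.0 s
H^2 = 5.3^2 = 28.09
P = 0.5 * rho * g * A * H^2 / T
P = 0.5 * 1025 * 9.81 * 36514 * 28.09 / 27000.0
P = 190989.8 W

190989.8


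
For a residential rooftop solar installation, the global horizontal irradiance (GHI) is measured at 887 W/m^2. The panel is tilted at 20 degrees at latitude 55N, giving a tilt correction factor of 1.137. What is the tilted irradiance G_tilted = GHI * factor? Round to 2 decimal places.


Identify the given values:
  GHI = 887 W/m^2, tilt correction factor = 1.137
Apply the formula G_tilted = GHI * factor:
  G_tilted = 887 * 1.137
  G_tilted = 1008.52 W/m^2

1008.52


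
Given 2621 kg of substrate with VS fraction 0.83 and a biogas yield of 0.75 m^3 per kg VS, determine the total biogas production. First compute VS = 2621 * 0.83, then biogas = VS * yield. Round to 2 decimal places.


Compute volatile solids:
  VS = mass * VS_fraction = 2621 * 0.83 = 2175.43 kg
Calculate biogas volume:
  Biogas = VS * specific_yield = 2175.43 * 0.75
  Biogas = 1631.57 m^3

1631.57


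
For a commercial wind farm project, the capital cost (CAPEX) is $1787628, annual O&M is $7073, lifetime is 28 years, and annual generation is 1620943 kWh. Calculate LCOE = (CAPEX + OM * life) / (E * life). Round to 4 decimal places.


Total cost = CAPEX + OM * lifetime = 1787628 + 7073 * 28 = 1787628 + 198044 = 1985672
Total generation = annual * lifetime = 1620943 * 28 = 45386404 kWh
LCOE = 1985672 / 45386404
LCOE = 0.0438 $/kWh

0.0438


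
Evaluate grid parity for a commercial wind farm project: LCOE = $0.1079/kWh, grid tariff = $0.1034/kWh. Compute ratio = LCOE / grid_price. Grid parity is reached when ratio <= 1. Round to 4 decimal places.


Compare LCOE to grid price:
  LCOE = $0.1079/kWh, Grid price = $0.1034/kWh
  Ratio = LCOE / grid_price = 0.1079 / 0.1034 = 1.0435
  Grid parity achieved (ratio <= 1)? no

1.0435


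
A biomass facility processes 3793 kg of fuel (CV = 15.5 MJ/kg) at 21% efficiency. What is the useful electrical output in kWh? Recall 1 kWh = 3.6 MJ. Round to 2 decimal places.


Total energy = mass * CV = 3793 * 15.5 = 58791.5 MJ
Useful energy = total * eta = 58791.5 * 0.21 = 12346.22 MJ
Convert to kWh: 12346.22 / 3.6
Useful energy = 3429.50 kWh

3429.50


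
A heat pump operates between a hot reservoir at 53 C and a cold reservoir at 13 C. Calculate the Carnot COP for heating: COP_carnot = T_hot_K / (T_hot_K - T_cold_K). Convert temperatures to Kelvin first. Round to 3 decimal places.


Convert to Kelvin:
  T_hot = 53 + 273.15 = 326.15 K
  T_cold = 13 + 273.15 = 286.15 K
Apply Carnot COP formula:
  COP = T_hot_K / (T_hot_K - T_cold_K) = 326.15 / 40.0
  COP = 8.154

8.154


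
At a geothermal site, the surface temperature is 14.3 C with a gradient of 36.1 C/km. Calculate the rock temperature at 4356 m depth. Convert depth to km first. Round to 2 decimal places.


Convert depth to km: 4356 / 1000 = 4.356 km
Temperature increase = gradient * depth_km = 36.1 * 4.356 = 157.25 C
Temperature at depth = T_surface + delta_T = 14.3 + 157.25
T = 171.55 C

171.55


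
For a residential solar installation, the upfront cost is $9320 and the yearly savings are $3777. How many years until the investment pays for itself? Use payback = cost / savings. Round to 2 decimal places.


Simple payback period = initial cost / annual savings
Payback = 9320 / 3777
Payback = 2.47 years

2.47


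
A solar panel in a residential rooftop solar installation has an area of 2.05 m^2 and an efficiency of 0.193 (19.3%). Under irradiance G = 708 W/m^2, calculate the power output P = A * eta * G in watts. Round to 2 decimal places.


Use the solar power formula P = A * eta * G.
Given: A = 2.05 m^2, eta = 0.193, G = 708 W/m^2
P = 2.05 * 0.193 * 708
P = 280.12 W

280.12


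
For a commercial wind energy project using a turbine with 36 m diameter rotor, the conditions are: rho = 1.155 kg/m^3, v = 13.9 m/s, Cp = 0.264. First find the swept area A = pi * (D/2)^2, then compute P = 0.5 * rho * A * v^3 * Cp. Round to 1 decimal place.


Step 1 -- Compute swept area:
  A = pi * (D/2)^2 = pi * (36/2)^2 = 1017.88 m^2
Step 2 -- Apply wind power equation:
  P = 0.5 * rho * A * v^3 * Cp
  v^3 = 13.9^3 = 2685.619
  P = 0.5 * 1.155 * 1017.88 * 2685.619 * 0.264
  P = 416768.8 W

416768.8


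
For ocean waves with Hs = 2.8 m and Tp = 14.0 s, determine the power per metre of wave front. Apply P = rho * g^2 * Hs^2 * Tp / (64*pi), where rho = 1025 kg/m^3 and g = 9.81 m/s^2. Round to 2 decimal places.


Apply wave power formula:
  g^2 = 9.81^2 = 96.2361
  Hs^2 = 2.8^2 = 7.84
  Numerator = rho * g^2 * Hs^2 * Tp = 1025 * 96.2361 * 7.84 * 14.0 = 10826946.19
  Denominator = 64 * pi = 201.0619
  P = 10826946.19 / 201.0619 = 53848.81 W/m

53848.81


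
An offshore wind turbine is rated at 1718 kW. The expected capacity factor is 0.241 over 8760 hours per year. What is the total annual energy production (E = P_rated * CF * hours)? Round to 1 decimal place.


Annual energy = rated_kW * capacity_factor * hours_per_year
Given: P_rated = 1718 kW, CF = 0.241, hours = 8760
E = 1718 * 0.241 * 8760
E = 3626972.9 kWh

3626972.9


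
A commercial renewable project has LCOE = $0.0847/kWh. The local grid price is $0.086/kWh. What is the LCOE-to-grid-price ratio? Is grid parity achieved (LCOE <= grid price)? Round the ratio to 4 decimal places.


Compare LCOE to grid price:
  LCOE = $0.0847/kWh, Grid price = $0.086/kWh
  Ratio = LCOE / grid_price = 0.0847 / 0.086 = 0.9849
  Grid parity achieved (ratio <= 1)? yes

0.9849


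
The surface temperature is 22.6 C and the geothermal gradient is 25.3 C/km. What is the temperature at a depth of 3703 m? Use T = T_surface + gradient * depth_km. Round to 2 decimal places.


Convert depth to km: 3703 / 1000 = 3.703 km
Temperature increase = gradient * depth_km = 25.3 * 3.703 = 93.69 C
Temperature at depth = T_surface + delta_T = 22.6 + 93.69
T = 116.29 C

116.29


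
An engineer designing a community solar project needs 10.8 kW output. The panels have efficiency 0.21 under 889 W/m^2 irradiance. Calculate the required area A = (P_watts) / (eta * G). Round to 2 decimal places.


Convert target power to watts: P = 10.8 * 1000 = 10800.0 W
Compute denominator: eta * G = 0.21 * 889 = 186.69
Required area A = P / (eta * G) = 10800.0 / 186.69
A = 57.85 m^2

57.85


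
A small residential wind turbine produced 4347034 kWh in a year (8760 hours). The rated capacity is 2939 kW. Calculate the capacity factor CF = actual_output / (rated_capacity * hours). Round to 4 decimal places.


Capacity factor = actual output / maximum possible output
Maximum possible = rated * hours = 2939 * 8760 = 25745640 kWh
CF = 4347034 / 25745640
CF = 0.1688

0.1688


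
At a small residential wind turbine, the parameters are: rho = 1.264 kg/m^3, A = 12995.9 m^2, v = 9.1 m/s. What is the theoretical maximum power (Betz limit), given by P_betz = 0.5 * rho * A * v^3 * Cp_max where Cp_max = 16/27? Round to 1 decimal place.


The Betz coefficient Cp_max = 16/27 = 0.5926
v^3 = 9.1^3 = 753.571
P_betz = 0.5 * rho * A * v^3 * Cp_max
P_betz = 0.5 * 1.264 * 12995.9 * 753.571 * 0.5926
P_betz = 3667784.7 W

3667784.7


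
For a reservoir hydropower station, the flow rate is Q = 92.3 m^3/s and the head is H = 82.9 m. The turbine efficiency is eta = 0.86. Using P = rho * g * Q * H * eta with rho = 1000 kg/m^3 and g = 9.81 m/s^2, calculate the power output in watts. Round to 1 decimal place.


Apply the hydropower formula P = rho * g * Q * H * eta
rho * g = 1000 * 9.81 = 9810.0
P = 9810.0 * 92.3 * 82.9 * 0.86
P = 64554079.1 W

64554079.1


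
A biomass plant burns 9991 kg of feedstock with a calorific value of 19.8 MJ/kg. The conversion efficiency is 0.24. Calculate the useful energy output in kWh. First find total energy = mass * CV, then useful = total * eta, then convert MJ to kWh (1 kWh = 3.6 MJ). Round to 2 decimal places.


Total energy = mass * CV = 9991 * 19.8 = 197821.8 MJ
Useful energy = total * eta = 197821.8 * 0.24 = 47477.23 MJ
Convert to kWh: 47477.23 / 3.6
Useful energy = 13188.12 kWh

13188.12


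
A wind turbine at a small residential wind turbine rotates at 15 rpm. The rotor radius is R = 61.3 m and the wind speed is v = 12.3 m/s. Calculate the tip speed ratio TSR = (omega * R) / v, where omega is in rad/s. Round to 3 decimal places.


Convert rotational speed to rad/s:
  omega = 15 * 2 * pi / 60 = 1.5708 rad/s
Compute tip speed:
  v_tip = omega * R = 1.5708 * 61.3 = 96.29 m/s
Tip speed ratio:
  TSR = v_tip / v_wind = 96.29 / 12.3 = 7.828

7.828


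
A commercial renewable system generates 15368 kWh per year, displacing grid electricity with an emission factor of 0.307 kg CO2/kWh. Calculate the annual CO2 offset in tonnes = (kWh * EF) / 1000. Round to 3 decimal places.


CO2 offset in kg = generation * emission_factor
CO2 offset = 15368 * 0.307 = 4717.98 kg
Convert to tonnes:
  CO2 offset = 4717.98 / 1000 = 4.718 tonnes

4.718


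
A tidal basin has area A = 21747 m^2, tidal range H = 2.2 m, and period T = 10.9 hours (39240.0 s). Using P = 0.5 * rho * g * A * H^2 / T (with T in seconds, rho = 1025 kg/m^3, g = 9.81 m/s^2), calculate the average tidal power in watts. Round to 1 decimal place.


Convert period to seconds: T = 10.9 * 3600 = 39240.0 s
H^2 = 2.2^2 = 4.84
P = 0.5 * rho * g * A * H^2 / T
P = 0.5 * 1025 * 9.81 * 21747 * 4.84 / 39240.0
P = 13485.9 W

13485.9


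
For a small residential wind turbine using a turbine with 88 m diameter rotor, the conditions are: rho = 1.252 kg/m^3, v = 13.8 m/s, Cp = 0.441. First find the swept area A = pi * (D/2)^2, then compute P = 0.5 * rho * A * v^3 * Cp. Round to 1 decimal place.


Step 1 -- Compute swept area:
  A = pi * (D/2)^2 = pi * (88/2)^2 = 6082.12 m^2
Step 2 -- Apply wind power equation:
  P = 0.5 * rho * A * v^3 * Cp
  v^3 = 13.8^3 = 2628.072
  P = 0.5 * 1.252 * 6082.12 * 2628.072 * 0.441
  P = 4412710.2 W

4412710.2


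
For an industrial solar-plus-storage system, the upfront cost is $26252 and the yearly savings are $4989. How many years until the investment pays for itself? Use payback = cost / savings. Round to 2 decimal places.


Simple payback period = initial cost / annual savings
Payback = 26252 / 4989
Payback = 5.26 years

5.26


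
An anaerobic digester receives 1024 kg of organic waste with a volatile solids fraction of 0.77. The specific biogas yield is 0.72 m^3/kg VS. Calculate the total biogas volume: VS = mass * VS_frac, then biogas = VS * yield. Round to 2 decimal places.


Compute volatile solids:
  VS = mass * VS_fraction = 1024 * 0.77 = 788.48 kg
Calculate biogas volume:
  Biogas = VS * specific_yield = 788.48 * 0.72
  Biogas = 567.71 m^3

567.71


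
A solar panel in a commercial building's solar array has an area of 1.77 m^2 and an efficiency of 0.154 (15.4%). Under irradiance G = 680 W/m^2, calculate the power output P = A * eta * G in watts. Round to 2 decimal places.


Use the solar power formula P = A * eta * G.
Given: A = 1.77 m^2, eta = 0.154, G = 680 W/m^2
P = 1.77 * 0.154 * 680
P = 185.35 W

185.35


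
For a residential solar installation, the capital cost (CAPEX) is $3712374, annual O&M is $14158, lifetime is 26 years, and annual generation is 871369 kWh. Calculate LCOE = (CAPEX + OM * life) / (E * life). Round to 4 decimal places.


Total cost = CAPEX + OM * lifetime = 3712374 + 14158 * 26 = 3712374 + 368108 = 4080482
Total generation = annual * lifetime = 871369 * 26 = 22655594 kWh
LCOE = 4080482 / 22655594
LCOE = 0.1801 $/kWh

0.1801


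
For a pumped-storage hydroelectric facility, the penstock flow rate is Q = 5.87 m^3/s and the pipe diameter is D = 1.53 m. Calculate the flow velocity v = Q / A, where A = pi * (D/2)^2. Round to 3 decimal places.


Compute pipe cross-sectional area:
  A = pi * (D/2)^2 = pi * (1.53/2)^2 = 1.8385 m^2
Calculate velocity:
  v = Q / A = 5.87 / 1.8385
  v = 3.193 m/s

3.193


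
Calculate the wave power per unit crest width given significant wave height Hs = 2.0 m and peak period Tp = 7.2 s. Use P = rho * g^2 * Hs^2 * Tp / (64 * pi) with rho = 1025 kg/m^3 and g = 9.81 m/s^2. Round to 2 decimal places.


Apply wave power formula:
  g^2 = 9.81^2 = 96.2361
  Hs^2 = 2.0^2 = 4.0
  Numerator = rho * g^2 * Hs^2 * Tp = 1025 * 96.2361 * 4.0 * 7.2 = 2840889.67
  Denominator = 64 * pi = 201.0619
  P = 2840889.67 / 201.0619 = 14129.43 W/m

14129.43


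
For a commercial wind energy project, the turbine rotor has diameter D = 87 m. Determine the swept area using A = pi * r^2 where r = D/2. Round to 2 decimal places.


Compute the rotor radius:
  r = D / 2 = 87 / 2 = 43.5 m
Calculate swept area:
  A = pi * r^2 = pi * 43.5^2
  A = 5944.68 m^2

5944.68


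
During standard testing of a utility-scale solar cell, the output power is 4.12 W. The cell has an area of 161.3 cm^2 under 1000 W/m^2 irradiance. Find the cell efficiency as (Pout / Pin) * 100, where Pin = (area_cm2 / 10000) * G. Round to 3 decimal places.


First compute the input power:
  Pin = area_cm2 / 10000 * G = 161.3 / 10000 * 1000 = 16.13 W
Then compute efficiency:
  Efficiency = (Pout / Pin) * 100 = (4.12 / 16.13) * 100
  Efficiency = 25.542%

25.542


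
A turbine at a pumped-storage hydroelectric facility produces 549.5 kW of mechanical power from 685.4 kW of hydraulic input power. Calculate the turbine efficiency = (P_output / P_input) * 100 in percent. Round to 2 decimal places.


Turbine efficiency = (output power / input power) * 100
eta = (549.5 / 685.4) * 100
eta = 80.17%

80.17
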